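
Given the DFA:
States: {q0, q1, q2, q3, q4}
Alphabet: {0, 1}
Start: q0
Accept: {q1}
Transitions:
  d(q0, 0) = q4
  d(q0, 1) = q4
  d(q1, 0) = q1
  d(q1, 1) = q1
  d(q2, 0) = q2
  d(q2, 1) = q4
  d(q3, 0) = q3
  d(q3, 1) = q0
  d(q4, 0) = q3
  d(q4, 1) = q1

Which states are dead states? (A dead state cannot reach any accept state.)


Forward reachability from each state:
  q0 -> reaches accept state q1 (live)
  q1 -> reaches accept state q1 (live)
  q2 -> reaches accept state q1 (live)
  q3 -> reaches accept state q1 (live)
  q4 -> reaches accept state q1 (live)

None (all states can reach an accept state)


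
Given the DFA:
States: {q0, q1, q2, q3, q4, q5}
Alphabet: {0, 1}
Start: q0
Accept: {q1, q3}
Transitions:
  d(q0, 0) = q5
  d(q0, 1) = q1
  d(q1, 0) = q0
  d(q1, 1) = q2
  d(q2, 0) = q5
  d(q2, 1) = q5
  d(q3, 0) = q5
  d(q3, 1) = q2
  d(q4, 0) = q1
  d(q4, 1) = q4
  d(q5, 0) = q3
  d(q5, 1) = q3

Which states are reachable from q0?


BFS from q0:
  layer 0: {q0}
  layer 1: {q1, q5}
  layer 2: {q2, q3}

{q0, q1, q2, q3, q5}


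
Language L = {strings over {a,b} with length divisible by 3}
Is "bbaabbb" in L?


length = 7; 7 mod 3 = 1

No, "bbaabbb" is not in L


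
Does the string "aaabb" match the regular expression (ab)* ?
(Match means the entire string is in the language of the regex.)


|string| = 5; first = 'a'; last = 'b'

No, "aaabb" does not match (ab)*


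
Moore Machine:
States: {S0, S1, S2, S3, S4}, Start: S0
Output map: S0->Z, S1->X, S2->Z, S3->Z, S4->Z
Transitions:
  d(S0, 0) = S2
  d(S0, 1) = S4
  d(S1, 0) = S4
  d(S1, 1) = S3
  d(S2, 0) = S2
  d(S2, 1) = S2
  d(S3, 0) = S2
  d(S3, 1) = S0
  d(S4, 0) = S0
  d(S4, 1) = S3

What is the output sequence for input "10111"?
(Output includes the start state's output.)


Start: S0 (output Z)
  --1--> S4 (output Z)
  --0--> S0 (output Z)
  --1--> S4 (output Z)
  --1--> S3 (output Z)
  --1--> S0 (output Z)

"ZZZZZZ"


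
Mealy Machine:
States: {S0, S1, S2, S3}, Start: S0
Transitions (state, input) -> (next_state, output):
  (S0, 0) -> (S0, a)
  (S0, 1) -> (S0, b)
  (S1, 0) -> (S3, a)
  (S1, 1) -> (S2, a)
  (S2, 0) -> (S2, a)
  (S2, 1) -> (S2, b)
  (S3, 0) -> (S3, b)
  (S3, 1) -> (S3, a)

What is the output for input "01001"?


Step-by-step:
  (S0, 0) -> (S0, a)
  (S0, 1) -> (S0, b)
  (S0, 0) -> (S0, a)
  (S0, 0) -> (S0, a)
  (S0, 1) -> (S0, b)

"abaab"


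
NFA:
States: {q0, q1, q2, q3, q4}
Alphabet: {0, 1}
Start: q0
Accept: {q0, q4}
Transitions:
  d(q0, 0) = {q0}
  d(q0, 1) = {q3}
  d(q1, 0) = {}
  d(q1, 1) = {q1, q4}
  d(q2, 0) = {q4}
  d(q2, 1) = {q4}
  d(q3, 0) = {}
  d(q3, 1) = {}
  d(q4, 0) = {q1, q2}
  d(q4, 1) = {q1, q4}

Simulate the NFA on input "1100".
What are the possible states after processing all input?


Start: {q0}
  --1--> {q3}
  --1--> {}
  --0--> {}
  --0--> {}

{} (empty set, no valid transitions)


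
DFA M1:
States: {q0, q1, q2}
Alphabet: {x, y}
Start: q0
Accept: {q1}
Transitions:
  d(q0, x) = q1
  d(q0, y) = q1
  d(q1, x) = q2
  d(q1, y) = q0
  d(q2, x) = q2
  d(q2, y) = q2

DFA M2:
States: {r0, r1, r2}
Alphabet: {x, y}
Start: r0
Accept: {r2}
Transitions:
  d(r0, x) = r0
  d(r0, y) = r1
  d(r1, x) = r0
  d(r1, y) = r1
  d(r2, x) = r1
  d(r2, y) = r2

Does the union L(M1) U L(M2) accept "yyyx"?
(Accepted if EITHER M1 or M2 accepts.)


M1: final=q2 accepted=False
M2: final=r0 accepted=False

No, union rejects (neither accepts)


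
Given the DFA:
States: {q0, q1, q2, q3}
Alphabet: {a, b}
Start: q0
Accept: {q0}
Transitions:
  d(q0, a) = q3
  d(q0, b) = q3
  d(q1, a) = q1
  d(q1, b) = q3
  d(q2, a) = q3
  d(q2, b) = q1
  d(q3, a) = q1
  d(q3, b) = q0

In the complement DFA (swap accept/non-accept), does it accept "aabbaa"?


Trace: q0 -> q3 -> q1 -> q3 -> q0 -> q3 -> q1
Final: q1
Original accept: {q0}
Complement: q1 is not in original accept

Yes, complement accepts (original rejects)


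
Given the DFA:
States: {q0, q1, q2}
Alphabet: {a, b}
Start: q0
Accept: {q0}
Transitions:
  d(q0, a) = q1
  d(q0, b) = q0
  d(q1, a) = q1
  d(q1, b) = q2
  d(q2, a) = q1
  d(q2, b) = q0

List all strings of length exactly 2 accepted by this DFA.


All strings of length 2: 4 total
Accepted: 1

"bb"


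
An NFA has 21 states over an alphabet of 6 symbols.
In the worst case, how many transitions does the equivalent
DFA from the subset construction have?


Subset construction: one DFA state per subset of NFA states = 2^21 = 2097152 states.
Each DFA state has 6 outgoing transitions: 2097152 * 6 = 12582912

12582912


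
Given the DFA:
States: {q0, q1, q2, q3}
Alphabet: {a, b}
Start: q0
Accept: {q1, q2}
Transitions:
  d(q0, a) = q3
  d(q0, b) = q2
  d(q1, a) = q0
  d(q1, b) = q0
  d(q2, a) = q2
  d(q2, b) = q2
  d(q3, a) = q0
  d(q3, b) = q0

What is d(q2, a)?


Looking up transition d(q2, a)

q2


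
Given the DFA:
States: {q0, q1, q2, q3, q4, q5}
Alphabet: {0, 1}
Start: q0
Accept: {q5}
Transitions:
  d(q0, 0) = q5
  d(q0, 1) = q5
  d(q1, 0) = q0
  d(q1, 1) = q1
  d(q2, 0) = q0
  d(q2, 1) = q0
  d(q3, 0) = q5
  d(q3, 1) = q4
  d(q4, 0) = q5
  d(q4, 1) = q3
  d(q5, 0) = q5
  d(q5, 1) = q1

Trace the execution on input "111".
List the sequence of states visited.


Input: 111
d(q0, 1) = q5
d(q5, 1) = q1
d(q1, 1) = q1


q0 -> q5 -> q1 -> q1


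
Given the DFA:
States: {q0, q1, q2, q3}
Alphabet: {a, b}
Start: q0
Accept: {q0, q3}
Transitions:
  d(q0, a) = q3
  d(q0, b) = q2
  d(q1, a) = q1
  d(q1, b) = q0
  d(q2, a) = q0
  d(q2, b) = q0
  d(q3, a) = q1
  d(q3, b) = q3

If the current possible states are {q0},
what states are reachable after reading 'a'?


Apply transition on 'a' from each current state:
  d(q0, a) = q3

{q3}


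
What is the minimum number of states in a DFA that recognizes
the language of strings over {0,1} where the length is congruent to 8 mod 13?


States track (length) mod 13.
Need 13 states: one per remainder 0..12; accept = remainder 8.

13


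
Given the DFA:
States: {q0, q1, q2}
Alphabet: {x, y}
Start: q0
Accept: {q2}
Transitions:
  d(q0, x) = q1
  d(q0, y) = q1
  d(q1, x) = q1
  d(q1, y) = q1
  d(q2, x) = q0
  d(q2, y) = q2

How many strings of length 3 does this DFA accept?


Enumerating all length-3 strings:
  "xxx" -> q1 [reject]
  "xxy" -> q1 [reject]
  "xyx" -> q1 [reject]
  "xyy" -> q1 [reject]
  "yxx" -> q1 [reject]
  "yxy" -> q1 [reject]
  "yyx" -> q1 [reject]
  "yyy" -> q1 [reject]

0 out of 8


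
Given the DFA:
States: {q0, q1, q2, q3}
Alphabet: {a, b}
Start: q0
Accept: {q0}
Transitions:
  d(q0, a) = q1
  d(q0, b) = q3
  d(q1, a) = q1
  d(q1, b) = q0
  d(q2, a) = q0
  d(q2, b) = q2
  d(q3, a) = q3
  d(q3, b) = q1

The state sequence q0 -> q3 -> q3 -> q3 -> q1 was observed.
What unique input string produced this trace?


Trace back each transition to find the symbol:
  q0 --[b]--> q3
  q3 --[a]--> q3
  q3 --[a]--> q3
  q3 --[b]--> q1

"baab"


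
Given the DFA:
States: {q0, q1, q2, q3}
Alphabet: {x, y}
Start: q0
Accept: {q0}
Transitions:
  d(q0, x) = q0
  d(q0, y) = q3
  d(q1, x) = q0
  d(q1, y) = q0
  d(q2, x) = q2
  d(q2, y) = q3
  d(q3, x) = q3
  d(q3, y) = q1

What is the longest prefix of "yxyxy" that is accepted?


Run the DFA, marking each prefix where the state is accepting:
  "" -> q0 [accept]
  "y" -> q3 [reject]
  "yx" -> q3 [reject]
  "yxy" -> q1 [reject]
  "yxyx" -> q0 [accept]
  "yxyxy" -> q3 [reject]

"yxyx"


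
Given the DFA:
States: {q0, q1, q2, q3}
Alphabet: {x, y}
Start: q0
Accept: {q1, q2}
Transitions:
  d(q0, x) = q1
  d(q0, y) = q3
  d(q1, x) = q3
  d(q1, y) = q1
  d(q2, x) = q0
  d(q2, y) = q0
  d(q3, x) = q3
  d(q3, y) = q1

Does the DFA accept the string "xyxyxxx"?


Trace: q0 -> q1 -> q1 -> q3 -> q1 -> q3 -> q3 -> q3
Final state: q3
Accept states: {q1, q2}

No, rejected (final state q3 is not an accept state)


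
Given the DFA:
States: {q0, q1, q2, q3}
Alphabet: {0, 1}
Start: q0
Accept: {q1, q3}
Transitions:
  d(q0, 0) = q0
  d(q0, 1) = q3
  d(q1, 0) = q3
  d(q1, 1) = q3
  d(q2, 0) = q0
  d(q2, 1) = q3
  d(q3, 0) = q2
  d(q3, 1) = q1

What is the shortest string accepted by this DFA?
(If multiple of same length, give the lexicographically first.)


BFS by string length (lex-first path to each state shown):
  len 0: q0<-""
  len 1: q0<-"0", q3<-"1"
Found accept state at length 1.

"1"


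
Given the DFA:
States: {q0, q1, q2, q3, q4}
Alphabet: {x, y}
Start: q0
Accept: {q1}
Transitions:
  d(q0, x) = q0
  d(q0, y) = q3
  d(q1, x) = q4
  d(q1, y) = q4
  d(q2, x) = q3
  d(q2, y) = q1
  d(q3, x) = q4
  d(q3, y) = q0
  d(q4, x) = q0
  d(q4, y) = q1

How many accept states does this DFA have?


Accept states listed: {q1}
Counting: q1(1)

1


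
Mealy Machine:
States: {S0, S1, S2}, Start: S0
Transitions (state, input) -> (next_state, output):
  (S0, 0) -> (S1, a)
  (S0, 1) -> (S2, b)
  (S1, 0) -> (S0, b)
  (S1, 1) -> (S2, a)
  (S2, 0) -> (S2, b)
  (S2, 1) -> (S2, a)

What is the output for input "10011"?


Step-by-step:
  (S0, 1) -> (S2, b)
  (S2, 0) -> (S2, b)
  (S2, 0) -> (S2, b)
  (S2, 1) -> (S2, a)
  (S2, 1) -> (S2, a)

"bbbaa"


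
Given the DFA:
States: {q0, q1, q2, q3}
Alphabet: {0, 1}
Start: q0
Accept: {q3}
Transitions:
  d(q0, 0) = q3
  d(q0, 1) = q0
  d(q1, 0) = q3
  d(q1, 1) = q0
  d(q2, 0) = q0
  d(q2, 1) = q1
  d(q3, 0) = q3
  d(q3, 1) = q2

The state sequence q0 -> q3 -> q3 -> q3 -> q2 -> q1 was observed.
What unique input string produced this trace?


Trace back each transition to find the symbol:
  q0 --[0]--> q3
  q3 --[0]--> q3
  q3 --[0]--> q3
  q3 --[1]--> q2
  q2 --[1]--> q1

"00011"


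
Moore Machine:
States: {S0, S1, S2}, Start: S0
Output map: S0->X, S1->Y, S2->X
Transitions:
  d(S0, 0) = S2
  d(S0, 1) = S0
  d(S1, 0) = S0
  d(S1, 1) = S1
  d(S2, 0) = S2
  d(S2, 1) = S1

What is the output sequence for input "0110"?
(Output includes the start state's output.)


Start: S0 (output X)
  --0--> S2 (output X)
  --1--> S1 (output Y)
  --1--> S1 (output Y)
  --0--> S0 (output X)

"XXYYX"


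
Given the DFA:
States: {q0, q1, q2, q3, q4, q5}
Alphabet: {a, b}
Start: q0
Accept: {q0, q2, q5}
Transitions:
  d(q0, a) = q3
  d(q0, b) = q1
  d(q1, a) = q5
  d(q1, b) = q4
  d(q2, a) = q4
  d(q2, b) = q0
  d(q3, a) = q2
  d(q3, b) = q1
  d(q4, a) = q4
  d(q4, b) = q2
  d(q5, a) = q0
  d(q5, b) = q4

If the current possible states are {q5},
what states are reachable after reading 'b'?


Apply transition on 'b' from each current state:
  d(q5, b) = q4

{q4}


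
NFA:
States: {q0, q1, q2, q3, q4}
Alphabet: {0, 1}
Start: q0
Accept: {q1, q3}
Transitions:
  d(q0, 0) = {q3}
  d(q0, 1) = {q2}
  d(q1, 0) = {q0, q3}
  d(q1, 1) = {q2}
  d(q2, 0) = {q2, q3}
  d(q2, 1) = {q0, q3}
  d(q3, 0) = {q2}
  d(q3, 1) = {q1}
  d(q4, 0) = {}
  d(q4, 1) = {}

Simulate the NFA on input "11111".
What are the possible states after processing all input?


Start: {q0}
  --1--> {q2}
  --1--> {q0, q3}
  --1--> {q1, q2}
  --1--> {q0, q2, q3}
  --1--> {q0, q1, q2, q3}

{q0, q1, q2, q3}


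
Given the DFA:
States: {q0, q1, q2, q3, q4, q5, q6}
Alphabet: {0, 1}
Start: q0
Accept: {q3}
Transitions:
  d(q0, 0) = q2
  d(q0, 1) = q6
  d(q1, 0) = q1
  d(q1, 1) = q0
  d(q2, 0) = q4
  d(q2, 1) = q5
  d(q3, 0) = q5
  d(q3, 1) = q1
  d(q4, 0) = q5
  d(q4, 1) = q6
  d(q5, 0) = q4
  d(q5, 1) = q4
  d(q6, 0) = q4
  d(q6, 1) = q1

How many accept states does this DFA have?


Accept states listed: {q3}
Counting: q3(1)

1


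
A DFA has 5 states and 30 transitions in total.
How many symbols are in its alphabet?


Each state has exactly one transition per symbol.
|alphabet| = transitions / states = 30 / 5 = 6

6


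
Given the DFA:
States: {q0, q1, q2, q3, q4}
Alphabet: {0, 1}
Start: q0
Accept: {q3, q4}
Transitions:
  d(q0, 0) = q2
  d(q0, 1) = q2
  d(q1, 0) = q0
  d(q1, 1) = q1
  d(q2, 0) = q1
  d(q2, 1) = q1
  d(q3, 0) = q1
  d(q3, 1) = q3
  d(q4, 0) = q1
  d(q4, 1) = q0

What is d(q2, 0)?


Looking up transition d(q2, 0)

q1


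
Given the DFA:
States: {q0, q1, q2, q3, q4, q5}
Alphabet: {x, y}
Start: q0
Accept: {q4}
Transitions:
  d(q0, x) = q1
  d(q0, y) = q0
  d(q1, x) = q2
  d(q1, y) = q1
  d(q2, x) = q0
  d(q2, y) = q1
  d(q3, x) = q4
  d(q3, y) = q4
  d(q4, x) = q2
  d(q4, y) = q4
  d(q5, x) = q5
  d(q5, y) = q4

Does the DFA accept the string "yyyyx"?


Trace: q0 -> q0 -> q0 -> q0 -> q0 -> q1
Final state: q1
Accept states: {q4}

No, rejected (final state q1 is not an accept state)


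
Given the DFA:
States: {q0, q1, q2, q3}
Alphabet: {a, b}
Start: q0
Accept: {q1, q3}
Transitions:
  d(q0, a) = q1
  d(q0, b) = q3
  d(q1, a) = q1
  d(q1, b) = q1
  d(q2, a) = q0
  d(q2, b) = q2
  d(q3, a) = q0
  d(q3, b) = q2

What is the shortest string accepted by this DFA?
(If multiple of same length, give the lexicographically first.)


BFS by string length (lex-first path to each state shown):
  len 0: q0<-""
  len 1: q1<-"a", q3<-"b"
Found accept state at length 1.

"a"


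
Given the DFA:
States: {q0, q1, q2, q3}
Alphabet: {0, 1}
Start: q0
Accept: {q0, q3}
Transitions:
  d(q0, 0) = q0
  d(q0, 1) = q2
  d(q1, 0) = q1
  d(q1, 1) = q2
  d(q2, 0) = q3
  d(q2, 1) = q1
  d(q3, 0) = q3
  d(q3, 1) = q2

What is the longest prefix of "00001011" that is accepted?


Run the DFA, marking each prefix where the state is accepting:
  "" -> q0 [accept]
  "0" -> q0 [accept]
  "00" -> q0 [accept]
  "000" -> q0 [accept]
  "0000" -> q0 [accept]
  "00001" -> q2 [reject]
  "000010" -> q3 [accept]
  "0000101" -> q2 [reject]
  "00001011" -> q1 [reject]

"000010"


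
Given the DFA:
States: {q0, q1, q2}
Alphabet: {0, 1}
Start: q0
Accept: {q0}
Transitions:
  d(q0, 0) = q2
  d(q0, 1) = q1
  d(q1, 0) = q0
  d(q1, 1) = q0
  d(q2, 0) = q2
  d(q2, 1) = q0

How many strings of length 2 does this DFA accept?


Enumerating all length-2 strings:
  "00" -> q2 [reject]
  "01" -> q0 [accept]
  "10" -> q0 [accept]
  "11" -> q0 [accept]

3 out of 4


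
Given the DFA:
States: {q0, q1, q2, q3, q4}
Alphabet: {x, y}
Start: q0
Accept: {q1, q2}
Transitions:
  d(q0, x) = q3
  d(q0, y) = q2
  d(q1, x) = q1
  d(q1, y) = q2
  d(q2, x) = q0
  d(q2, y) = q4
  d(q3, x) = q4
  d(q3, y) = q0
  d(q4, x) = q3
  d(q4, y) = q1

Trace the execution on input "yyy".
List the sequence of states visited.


Input: yyy
d(q0, y) = q2
d(q2, y) = q4
d(q4, y) = q1


q0 -> q2 -> q4 -> q1


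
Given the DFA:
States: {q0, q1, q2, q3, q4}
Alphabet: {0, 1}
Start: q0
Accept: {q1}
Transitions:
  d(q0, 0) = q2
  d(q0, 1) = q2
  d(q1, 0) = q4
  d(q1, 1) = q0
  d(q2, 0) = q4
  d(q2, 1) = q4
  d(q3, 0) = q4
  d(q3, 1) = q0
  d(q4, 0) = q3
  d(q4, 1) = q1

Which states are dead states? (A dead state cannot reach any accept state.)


Forward reachability from each state:
  q0 -> reaches accept state q1 (live)
  q1 -> reaches accept state q1 (live)
  q2 -> reaches accept state q1 (live)
  q3 -> reaches accept state q1 (live)
  q4 -> reaches accept state q1 (live)

None (all states can reach an accept state)


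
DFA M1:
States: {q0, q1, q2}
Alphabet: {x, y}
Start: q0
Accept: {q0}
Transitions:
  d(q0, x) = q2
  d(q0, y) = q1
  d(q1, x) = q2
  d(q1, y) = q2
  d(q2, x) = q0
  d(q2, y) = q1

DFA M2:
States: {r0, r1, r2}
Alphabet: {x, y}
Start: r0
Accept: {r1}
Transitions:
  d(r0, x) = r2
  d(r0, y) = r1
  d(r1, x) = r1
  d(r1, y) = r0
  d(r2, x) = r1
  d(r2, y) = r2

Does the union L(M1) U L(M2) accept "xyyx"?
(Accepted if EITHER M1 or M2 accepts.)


M1: final=q0 accepted=True
M2: final=r1 accepted=True

Yes, union accepts


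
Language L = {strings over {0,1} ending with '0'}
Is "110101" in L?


last symbol = '1'

No, "110101" is not in L


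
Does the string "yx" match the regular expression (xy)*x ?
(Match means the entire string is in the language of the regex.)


|string| = 2; first = 'y'; last = 'x'

No, "yx" does not match (xy)*x


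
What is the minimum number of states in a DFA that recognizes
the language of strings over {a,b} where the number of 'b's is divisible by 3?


States track (count of 'b') mod 3.
Need 3 states: one per remainder 0..2; accept = remainder 0.

3


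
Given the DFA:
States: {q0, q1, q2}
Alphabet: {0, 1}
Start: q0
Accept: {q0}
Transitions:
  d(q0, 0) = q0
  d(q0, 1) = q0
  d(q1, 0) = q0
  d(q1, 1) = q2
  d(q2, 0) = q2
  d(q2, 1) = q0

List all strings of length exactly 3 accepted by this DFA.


All strings of length 3: 8 total
Accepted: 8

"000", "001", "010", "011", "100", "101", "110", "111"


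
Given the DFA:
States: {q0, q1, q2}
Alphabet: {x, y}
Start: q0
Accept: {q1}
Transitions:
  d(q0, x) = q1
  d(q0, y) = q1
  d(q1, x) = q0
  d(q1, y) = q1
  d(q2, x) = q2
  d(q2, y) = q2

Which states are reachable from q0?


BFS from q0:
  layer 0: {q0}
  layer 1: {q1}

{q0, q1}


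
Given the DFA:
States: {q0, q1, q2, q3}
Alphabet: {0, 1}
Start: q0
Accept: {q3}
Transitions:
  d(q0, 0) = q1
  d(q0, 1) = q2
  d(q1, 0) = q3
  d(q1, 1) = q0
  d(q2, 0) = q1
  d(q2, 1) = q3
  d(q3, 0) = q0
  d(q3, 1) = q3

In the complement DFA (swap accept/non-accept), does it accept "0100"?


Trace: q0 -> q1 -> q0 -> q1 -> q3
Final: q3
Original accept: {q3}
Complement: q3 is in original accept

No, complement rejects (original accepts)


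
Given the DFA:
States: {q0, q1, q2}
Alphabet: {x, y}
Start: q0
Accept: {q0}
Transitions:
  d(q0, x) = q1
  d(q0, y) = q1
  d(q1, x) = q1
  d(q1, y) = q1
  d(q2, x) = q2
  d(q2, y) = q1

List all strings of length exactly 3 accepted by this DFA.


All strings of length 3: 8 total
Accepted: 0

None


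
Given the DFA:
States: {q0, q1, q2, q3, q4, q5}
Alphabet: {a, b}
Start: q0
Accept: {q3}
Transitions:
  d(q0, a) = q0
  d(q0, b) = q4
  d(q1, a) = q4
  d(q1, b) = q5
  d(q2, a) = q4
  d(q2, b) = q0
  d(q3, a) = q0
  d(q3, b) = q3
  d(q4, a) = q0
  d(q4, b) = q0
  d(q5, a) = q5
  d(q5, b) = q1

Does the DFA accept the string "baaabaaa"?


Trace: q0 -> q4 -> q0 -> q0 -> q0 -> q4 -> q0 -> q0 -> q0
Final state: q0
Accept states: {q3}

No, rejected (final state q0 is not an accept state)


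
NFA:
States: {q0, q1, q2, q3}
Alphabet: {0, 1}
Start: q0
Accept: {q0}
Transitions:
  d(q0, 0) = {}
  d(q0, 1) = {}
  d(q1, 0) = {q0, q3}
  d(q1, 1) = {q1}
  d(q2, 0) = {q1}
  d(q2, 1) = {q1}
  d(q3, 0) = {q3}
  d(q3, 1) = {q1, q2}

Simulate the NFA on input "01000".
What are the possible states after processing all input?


Start: {q0}
  --0--> {}
  --1--> {}
  --0--> {}
  --0--> {}
  --0--> {}

{} (empty set, no valid transitions)


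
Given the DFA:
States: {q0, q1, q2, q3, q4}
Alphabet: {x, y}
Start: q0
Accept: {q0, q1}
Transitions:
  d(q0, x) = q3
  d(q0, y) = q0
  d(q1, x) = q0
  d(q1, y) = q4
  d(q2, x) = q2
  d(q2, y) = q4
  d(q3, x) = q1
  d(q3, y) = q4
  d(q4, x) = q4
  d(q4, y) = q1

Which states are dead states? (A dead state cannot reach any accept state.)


Forward reachability from each state:
  q0 -> reaches accept state q0 (live)
  q1 -> reaches accept state q0 (live)
  q2 -> reaches accept state q0 (live)
  q3 -> reaches accept state q0 (live)
  q4 -> reaches accept state q0 (live)

None (all states can reach an accept state)


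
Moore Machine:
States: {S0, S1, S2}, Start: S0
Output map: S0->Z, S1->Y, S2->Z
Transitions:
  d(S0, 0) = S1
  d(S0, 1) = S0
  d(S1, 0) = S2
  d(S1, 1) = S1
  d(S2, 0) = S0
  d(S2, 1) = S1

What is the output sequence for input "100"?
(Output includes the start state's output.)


Start: S0 (output Z)
  --1--> S0 (output Z)
  --0--> S1 (output Y)
  --0--> S2 (output Z)

"ZZYZ"


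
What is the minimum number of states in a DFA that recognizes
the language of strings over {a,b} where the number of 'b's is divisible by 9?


States track (count of 'b') mod 9.
Need 9 states: one per remainder 0..8; accept = remainder 0.

9


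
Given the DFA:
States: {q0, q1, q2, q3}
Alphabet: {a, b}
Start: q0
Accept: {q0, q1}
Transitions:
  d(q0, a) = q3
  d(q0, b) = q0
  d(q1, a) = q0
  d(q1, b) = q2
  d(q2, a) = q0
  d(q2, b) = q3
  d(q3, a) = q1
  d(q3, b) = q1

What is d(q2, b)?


Looking up transition d(q2, b)

q3


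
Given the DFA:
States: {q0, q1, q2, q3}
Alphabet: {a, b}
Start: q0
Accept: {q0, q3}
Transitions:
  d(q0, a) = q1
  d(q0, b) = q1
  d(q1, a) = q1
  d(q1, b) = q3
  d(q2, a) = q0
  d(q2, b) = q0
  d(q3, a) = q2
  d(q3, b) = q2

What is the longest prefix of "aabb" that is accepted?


Run the DFA, marking each prefix where the state is accepting:
  "" -> q0 [accept]
  "a" -> q1 [reject]
  "aa" -> q1 [reject]
  "aab" -> q3 [accept]
  "aabb" -> q2 [reject]

"aab"


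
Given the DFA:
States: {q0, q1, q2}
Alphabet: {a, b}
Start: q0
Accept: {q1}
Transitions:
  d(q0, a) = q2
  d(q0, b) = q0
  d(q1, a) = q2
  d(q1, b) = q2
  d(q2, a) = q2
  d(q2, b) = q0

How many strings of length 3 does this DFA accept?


Enumerating all length-3 strings:
  "aaa" -> q2 [reject]
  "aab" -> q0 [reject]
  "aba" -> q2 [reject]
  "abb" -> q0 [reject]
  "baa" -> q2 [reject]
  "bab" -> q0 [reject]
  "bba" -> q2 [reject]
  "bbb" -> q0 [reject]

0 out of 8


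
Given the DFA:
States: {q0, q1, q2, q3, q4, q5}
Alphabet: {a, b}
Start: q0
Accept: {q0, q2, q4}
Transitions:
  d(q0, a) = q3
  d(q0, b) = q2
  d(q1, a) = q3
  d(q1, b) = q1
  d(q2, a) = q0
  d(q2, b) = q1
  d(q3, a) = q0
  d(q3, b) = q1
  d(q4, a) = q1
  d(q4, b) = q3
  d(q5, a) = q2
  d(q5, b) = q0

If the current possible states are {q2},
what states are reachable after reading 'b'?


Apply transition on 'b' from each current state:
  d(q2, b) = q1

{q1}


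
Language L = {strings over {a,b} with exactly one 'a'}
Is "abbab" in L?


count('a') = 2

No, "abbab" is not in L


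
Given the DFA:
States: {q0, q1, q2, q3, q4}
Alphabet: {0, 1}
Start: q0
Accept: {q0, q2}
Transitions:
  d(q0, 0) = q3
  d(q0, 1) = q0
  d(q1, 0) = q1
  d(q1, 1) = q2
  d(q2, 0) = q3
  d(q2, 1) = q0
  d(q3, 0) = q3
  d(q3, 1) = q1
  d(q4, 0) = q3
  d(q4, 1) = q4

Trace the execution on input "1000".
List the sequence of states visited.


Input: 1000
d(q0, 1) = q0
d(q0, 0) = q3
d(q3, 0) = q3
d(q3, 0) = q3


q0 -> q0 -> q3 -> q3 -> q3


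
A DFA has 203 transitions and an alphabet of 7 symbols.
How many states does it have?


Each state has exactly one transition per symbol.
states = transitions / |alphabet| = 203 / 7 = 29

29


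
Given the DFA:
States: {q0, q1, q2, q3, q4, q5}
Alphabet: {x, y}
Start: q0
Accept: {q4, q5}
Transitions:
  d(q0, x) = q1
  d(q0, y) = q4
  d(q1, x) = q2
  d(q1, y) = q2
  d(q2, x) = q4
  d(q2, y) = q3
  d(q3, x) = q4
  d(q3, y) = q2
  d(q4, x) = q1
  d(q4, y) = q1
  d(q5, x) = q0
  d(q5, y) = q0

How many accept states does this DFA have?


Accept states listed: {q4, q5}
Counting: q4(1) q5(2)

2


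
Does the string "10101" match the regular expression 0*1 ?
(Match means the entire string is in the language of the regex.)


|string| = 5; first = '1'; last = '1'

No, "10101" does not match 0*1


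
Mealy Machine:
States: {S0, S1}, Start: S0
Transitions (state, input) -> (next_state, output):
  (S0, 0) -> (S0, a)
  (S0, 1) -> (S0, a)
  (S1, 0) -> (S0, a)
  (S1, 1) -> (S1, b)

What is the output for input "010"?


Step-by-step:
  (S0, 0) -> (S0, a)
  (S0, 1) -> (S0, a)
  (S0, 0) -> (S0, a)

"aaa"


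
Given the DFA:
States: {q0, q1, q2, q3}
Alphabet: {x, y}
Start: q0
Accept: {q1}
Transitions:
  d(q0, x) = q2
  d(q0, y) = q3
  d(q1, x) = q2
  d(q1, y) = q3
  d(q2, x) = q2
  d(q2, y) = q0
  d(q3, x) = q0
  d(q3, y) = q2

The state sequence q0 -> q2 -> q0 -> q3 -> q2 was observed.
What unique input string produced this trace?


Trace back each transition to find the symbol:
  q0 --[x]--> q2
  q2 --[y]--> q0
  q0 --[y]--> q3
  q3 --[y]--> q2

"xyyy"


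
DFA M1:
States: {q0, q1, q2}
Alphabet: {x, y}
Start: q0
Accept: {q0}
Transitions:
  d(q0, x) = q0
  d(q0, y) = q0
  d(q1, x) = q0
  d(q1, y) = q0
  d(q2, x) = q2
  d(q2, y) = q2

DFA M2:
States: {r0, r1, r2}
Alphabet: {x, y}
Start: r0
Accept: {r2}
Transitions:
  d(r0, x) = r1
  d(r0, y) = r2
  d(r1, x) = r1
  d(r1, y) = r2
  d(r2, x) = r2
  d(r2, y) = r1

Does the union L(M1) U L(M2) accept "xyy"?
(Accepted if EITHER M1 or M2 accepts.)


M1: final=q0 accepted=True
M2: final=r1 accepted=False

Yes, union accepts


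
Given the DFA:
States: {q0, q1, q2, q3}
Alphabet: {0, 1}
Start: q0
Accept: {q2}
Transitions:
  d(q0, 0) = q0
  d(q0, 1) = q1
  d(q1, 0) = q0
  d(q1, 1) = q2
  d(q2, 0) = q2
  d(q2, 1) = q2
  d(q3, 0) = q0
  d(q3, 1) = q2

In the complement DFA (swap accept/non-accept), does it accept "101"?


Trace: q0 -> q1 -> q0 -> q1
Final: q1
Original accept: {q2}
Complement: q1 is not in original accept

Yes, complement accepts (original rejects)


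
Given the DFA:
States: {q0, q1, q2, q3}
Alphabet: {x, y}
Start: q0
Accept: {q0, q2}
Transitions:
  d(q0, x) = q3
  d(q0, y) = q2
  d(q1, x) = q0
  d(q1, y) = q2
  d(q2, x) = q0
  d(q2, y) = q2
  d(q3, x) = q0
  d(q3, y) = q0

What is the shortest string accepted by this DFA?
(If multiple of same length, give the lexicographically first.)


BFS by string length (lex-first path to each state shown):
  len 0: q0<-""
Found accept state at length 0.

"" (empty string)


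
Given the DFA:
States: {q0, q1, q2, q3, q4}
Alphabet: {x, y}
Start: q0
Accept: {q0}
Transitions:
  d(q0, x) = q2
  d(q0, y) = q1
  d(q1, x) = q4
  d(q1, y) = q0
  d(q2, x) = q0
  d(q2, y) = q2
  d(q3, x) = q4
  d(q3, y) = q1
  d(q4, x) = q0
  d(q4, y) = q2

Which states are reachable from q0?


BFS from q0:
  layer 0: {q0}
  layer 1: {q1, q2}
  layer 2: {q4}

{q0, q1, q2, q4}


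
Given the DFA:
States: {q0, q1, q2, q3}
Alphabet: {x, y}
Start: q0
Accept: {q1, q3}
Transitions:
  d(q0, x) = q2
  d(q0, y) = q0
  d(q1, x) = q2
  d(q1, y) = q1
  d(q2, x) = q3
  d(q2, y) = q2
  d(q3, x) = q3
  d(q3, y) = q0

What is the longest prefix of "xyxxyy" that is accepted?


Run the DFA, marking each prefix where the state is accepting:
  "" -> q0 [reject]
  "x" -> q2 [reject]
  "xy" -> q2 [reject]
  "xyx" -> q3 [accept]
  "xyxx" -> q3 [accept]
  "xyxxy" -> q0 [reject]
  "xyxxyy" -> q0 [reject]

"xyxx"


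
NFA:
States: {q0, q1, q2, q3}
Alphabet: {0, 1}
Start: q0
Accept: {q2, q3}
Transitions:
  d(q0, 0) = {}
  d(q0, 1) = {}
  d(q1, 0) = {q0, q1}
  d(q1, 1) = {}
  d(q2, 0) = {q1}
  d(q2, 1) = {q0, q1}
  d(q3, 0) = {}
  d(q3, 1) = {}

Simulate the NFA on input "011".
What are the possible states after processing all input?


Start: {q0}
  --0--> {}
  --1--> {}
  --1--> {}

{} (empty set, no valid transitions)


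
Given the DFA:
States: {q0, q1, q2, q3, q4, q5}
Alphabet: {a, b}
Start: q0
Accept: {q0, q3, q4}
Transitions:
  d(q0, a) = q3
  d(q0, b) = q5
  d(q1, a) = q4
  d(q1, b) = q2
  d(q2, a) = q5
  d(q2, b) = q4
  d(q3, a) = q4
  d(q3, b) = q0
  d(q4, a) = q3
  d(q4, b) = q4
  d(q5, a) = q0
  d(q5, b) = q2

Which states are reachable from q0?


BFS from q0:
  layer 0: {q0}
  layer 1: {q3, q5}
  layer 2: {q2, q4}

{q0, q2, q3, q4, q5}


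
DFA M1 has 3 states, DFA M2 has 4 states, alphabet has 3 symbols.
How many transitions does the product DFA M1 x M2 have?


Product DFA has 3 * 4 = 12 states.
Each has 3 transitions: 12 * 3 = 36

36


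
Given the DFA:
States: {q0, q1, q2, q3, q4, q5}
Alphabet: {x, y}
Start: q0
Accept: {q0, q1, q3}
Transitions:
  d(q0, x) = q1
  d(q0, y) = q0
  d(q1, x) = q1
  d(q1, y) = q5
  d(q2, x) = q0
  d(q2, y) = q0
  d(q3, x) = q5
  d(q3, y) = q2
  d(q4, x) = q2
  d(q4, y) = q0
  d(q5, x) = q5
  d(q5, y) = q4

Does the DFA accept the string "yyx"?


Trace: q0 -> q0 -> q0 -> q1
Final state: q1
Accept states: {q0, q1, q3}

Yes, accepted (final state q1 is an accept state)


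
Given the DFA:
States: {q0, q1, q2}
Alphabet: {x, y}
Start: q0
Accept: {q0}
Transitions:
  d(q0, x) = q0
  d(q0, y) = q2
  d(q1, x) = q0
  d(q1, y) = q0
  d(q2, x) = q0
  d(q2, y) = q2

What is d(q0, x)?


Looking up transition d(q0, x)

q0


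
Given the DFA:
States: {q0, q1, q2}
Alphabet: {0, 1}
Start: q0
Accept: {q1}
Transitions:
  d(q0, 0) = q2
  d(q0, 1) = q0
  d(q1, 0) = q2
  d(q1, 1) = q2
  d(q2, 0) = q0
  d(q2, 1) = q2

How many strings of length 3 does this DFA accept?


Enumerating all length-3 strings:
  "000" -> q2 [reject]
  "001" -> q0 [reject]
  "010" -> q0 [reject]
  "011" -> q2 [reject]
  "100" -> q0 [reject]
  "101" -> q2 [reject]
  "110" -> q2 [reject]
  "111" -> q0 [reject]

0 out of 8


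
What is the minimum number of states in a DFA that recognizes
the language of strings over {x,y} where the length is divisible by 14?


States track (length) mod 14.
Need 14 states: one per remainder 0..13; accept = remainder 0.

14


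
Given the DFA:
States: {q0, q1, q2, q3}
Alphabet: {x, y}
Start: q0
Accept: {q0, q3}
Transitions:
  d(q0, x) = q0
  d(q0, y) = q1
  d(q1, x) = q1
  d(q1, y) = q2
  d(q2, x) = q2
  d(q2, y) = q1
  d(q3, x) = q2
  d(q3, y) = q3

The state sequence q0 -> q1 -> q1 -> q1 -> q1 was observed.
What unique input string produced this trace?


Trace back each transition to find the symbol:
  q0 --[y]--> q1
  q1 --[x]--> q1
  q1 --[x]--> q1
  q1 --[x]--> q1

"yxxx"


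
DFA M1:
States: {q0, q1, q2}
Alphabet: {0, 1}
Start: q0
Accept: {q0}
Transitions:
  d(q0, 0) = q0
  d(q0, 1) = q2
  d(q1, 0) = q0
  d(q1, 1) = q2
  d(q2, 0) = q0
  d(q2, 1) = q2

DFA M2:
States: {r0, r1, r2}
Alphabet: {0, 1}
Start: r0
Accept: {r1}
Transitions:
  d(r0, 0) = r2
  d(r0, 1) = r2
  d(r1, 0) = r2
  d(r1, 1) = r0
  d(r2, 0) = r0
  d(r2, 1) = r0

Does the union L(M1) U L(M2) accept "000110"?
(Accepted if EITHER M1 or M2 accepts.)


M1: final=q0 accepted=True
M2: final=r0 accepted=False

Yes, union accepts


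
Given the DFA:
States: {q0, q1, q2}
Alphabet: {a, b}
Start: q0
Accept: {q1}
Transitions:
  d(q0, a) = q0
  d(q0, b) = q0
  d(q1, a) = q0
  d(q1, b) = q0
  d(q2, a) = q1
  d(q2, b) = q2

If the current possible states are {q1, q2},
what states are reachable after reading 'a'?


Apply transition on 'a' from each current state:
  d(q1, a) = q0
  d(q2, a) = q1

{q0, q1}


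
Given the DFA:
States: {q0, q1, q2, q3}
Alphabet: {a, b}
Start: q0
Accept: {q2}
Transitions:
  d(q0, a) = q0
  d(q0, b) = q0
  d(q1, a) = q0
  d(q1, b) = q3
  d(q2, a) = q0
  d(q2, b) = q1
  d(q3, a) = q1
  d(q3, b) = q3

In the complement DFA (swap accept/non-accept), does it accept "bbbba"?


Trace: q0 -> q0 -> q0 -> q0 -> q0 -> q0
Final: q0
Original accept: {q2}
Complement: q0 is not in original accept

Yes, complement accepts (original rejects)


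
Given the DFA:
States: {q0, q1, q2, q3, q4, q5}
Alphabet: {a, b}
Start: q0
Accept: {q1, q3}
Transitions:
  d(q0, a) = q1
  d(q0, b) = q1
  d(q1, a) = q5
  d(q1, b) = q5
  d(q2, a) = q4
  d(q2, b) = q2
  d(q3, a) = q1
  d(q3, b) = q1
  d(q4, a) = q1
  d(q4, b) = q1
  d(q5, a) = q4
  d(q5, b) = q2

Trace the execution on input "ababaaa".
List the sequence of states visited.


Input: ababaaa
d(q0, a) = q1
d(q1, b) = q5
d(q5, a) = q4
d(q4, b) = q1
d(q1, a) = q5
d(q5, a) = q4
d(q4, a) = q1


q0 -> q1 -> q5 -> q4 -> q1 -> q5 -> q4 -> q1


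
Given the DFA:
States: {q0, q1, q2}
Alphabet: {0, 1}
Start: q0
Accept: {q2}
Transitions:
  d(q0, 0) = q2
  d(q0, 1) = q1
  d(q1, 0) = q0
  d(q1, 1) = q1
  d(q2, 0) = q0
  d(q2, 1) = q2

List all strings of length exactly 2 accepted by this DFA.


All strings of length 2: 4 total
Accepted: 1

"01"


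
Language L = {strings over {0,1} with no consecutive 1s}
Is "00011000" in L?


'11' occurs at index 3

No, "00011000" is not in L


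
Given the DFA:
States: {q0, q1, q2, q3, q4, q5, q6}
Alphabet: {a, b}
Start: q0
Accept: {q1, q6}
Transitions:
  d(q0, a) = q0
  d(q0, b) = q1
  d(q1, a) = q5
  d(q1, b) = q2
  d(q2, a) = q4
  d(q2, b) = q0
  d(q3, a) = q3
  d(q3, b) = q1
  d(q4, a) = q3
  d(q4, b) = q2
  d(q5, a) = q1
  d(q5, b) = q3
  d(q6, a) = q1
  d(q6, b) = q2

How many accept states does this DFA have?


Accept states listed: {q1, q6}
Counting: q1(1) q6(2)

2


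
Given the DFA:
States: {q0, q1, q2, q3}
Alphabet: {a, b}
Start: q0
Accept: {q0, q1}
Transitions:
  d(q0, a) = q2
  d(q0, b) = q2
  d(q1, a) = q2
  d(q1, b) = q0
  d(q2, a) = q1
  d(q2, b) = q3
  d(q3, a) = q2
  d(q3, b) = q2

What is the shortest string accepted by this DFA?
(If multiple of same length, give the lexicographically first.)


BFS by string length (lex-first path to each state shown):
  len 0: q0<-""
Found accept state at length 0.

"" (empty string)


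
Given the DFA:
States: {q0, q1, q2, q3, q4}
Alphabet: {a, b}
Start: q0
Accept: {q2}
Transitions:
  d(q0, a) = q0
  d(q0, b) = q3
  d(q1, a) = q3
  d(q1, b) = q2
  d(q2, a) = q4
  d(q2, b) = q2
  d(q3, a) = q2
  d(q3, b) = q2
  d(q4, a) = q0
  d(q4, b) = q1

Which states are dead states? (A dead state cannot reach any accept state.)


Forward reachability from each state:
  q0 -> reaches accept state q2 (live)
  q1 -> reaches accept state q2 (live)
  q2 -> reaches accept state q2 (live)
  q3 -> reaches accept state q2 (live)
  q4 -> reaches accept state q2 (live)

None (all states can reach an accept state)


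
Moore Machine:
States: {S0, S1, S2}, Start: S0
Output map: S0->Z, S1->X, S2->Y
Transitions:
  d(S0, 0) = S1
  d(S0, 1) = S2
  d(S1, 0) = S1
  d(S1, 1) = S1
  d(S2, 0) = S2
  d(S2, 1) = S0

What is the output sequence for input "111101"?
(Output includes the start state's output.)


Start: S0 (output Z)
  --1--> S2 (output Y)
  --1--> S0 (output Z)
  --1--> S2 (output Y)
  --1--> S0 (output Z)
  --0--> S1 (output X)
  --1--> S1 (output X)

"ZYZYZXX"


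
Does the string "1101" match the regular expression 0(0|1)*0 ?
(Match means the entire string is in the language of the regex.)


|string| = 4; first = '1'; last = '1'

No, "1101" does not match 0(0|1)*0


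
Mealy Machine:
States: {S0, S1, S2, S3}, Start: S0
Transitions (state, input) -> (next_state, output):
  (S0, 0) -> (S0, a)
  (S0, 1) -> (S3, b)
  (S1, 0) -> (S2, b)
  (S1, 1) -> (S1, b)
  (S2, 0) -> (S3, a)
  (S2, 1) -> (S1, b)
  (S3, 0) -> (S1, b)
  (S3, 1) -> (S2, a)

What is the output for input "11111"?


Step-by-step:
  (S0, 1) -> (S3, b)
  (S3, 1) -> (S2, a)
  (S2, 1) -> (S1, b)
  (S1, 1) -> (S1, b)
  (S1, 1) -> (S1, b)

"babbb"


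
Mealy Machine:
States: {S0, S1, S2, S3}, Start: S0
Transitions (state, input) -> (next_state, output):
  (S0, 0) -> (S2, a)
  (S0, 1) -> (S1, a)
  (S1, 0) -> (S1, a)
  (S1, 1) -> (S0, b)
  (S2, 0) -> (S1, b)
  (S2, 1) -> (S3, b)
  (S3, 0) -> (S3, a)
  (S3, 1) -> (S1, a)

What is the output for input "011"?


Step-by-step:
  (S0, 0) -> (S2, a)
  (S2, 1) -> (S3, b)
  (S3, 1) -> (S1, a)

"aba"


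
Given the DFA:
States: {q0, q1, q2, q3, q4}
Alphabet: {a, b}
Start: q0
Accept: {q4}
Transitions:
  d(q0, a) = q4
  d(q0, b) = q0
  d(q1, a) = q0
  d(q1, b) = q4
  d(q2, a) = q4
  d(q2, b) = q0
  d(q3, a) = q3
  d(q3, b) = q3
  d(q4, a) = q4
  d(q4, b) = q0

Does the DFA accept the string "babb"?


Trace: q0 -> q0 -> q4 -> q0 -> q0
Final state: q0
Accept states: {q4}

No, rejected (final state q0 is not an accept state)


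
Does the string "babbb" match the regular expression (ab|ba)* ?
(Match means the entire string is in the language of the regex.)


|string| = 5; first = 'b'; last = 'b'

No, "babbb" does not match (ab|ba)*


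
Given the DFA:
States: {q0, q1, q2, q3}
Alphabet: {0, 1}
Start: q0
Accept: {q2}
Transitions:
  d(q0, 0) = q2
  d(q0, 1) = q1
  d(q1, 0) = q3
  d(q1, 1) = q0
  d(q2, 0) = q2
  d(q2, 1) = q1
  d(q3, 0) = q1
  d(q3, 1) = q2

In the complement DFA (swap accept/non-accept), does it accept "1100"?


Trace: q0 -> q1 -> q0 -> q2 -> q2
Final: q2
Original accept: {q2}
Complement: q2 is in original accept

No, complement rejects (original accepts)


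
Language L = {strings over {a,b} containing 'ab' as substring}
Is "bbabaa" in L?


'ab' occurs at index 2

Yes, "bbabaa" is in L


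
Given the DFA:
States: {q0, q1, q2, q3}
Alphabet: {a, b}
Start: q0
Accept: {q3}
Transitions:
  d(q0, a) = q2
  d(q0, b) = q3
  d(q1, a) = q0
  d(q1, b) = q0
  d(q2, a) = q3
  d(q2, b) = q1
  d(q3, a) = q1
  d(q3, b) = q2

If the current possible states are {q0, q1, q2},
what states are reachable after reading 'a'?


Apply transition on 'a' from each current state:
  d(q0, a) = q2
  d(q1, a) = q0
  d(q2, a) = q3

{q0, q2, q3}


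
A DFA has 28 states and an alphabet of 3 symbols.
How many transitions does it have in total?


Each state has exactly one transition per symbol.
28 * 3 = 84

84


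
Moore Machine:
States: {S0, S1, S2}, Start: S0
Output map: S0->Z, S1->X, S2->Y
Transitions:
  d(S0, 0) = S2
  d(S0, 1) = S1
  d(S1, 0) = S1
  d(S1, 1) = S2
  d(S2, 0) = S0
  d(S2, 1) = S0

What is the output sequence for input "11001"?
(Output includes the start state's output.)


Start: S0 (output Z)
  --1--> S1 (output X)
  --1--> S2 (output Y)
  --0--> S0 (output Z)
  --0--> S2 (output Y)
  --1--> S0 (output Z)

"ZXYZYZ"


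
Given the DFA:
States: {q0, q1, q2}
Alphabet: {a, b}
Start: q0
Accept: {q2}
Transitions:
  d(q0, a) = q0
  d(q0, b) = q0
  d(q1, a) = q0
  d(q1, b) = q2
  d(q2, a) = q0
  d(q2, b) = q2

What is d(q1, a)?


Looking up transition d(q1, a)

q0


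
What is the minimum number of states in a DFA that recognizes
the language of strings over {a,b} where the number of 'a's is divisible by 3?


States track (count of 'a') mod 3.
Need 3 states: one per remainder 0..2; accept = remainder 0.

3


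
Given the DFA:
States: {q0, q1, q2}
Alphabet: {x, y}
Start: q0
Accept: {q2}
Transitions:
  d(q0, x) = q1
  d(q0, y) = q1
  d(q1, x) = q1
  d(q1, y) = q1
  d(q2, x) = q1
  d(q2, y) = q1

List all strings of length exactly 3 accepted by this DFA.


All strings of length 3: 8 total
Accepted: 0

None


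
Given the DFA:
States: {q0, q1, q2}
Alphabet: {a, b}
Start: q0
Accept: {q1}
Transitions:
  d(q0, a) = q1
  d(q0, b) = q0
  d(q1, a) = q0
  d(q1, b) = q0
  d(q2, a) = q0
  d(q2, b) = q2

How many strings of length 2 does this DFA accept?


Enumerating all length-2 strings:
  "aa" -> q0 [reject]
  "ab" -> q0 [reject]
  "ba" -> q1 [accept]
  "bb" -> q0 [reject]

1 out of 4


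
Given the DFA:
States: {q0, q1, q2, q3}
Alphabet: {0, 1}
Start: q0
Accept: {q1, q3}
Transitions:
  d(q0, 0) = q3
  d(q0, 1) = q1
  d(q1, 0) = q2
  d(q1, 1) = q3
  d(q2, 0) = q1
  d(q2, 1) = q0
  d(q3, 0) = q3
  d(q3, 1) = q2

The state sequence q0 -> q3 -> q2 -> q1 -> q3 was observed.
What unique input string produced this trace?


Trace back each transition to find the symbol:
  q0 --[0]--> q3
  q3 --[1]--> q2
  q2 --[0]--> q1
  q1 --[1]--> q3

"0101"


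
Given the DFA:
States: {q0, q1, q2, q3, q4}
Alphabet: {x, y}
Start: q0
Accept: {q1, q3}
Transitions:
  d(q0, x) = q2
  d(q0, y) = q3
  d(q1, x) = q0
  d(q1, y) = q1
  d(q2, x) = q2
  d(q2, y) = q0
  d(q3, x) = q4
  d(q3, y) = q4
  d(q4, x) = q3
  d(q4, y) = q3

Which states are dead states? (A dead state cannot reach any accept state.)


Forward reachability from each state:
  q0 -> reaches accept state q3 (live)
  q1 -> reaches accept state q1 (live)
  q2 -> reaches accept state q3 (live)
  q3 -> reaches accept state q3 (live)
  q4 -> reaches accept state q3 (live)

None (all states can reach an accept state)


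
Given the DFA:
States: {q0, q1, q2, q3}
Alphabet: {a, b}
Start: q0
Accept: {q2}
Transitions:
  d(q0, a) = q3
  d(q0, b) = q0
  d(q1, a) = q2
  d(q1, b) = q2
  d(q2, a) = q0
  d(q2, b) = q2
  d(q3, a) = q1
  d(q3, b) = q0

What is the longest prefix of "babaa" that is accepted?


Run the DFA, marking each prefix where the state is accepting:
  "" -> q0 [reject]
  "b" -> q0 [reject]
  "ba" -> q3 [reject]
  "bab" -> q0 [reject]
  "baba" -> q3 [reject]
  "babaa" -> q1 [reject]

No prefix is accepted


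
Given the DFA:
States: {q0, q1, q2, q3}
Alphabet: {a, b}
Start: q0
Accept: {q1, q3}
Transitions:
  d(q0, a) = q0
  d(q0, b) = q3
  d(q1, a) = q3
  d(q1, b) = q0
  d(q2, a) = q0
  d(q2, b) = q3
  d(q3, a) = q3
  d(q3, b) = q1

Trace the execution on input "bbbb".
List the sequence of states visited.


Input: bbbb
d(q0, b) = q3
d(q3, b) = q1
d(q1, b) = q0
d(q0, b) = q3


q0 -> q3 -> q1 -> q0 -> q3


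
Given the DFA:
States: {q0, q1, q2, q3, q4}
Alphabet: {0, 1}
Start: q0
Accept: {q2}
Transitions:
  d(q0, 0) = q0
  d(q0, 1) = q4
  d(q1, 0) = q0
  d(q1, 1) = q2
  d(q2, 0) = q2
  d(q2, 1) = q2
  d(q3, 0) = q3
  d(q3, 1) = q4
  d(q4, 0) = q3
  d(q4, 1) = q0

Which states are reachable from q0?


BFS from q0:
  layer 0: {q0}
  layer 1: {q4}
  layer 2: {q3}

{q0, q3, q4}


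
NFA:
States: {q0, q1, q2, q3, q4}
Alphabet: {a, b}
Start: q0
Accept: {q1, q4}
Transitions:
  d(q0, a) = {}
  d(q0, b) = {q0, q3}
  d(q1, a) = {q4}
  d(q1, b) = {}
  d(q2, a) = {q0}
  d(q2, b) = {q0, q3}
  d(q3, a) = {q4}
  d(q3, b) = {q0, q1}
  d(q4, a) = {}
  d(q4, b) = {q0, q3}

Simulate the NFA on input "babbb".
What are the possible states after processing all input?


Start: {q0}
  --b--> {q0, q3}
  --a--> {q4}
  --b--> {q0, q3}
  --b--> {q0, q1, q3}
  --b--> {q0, q1, q3}

{q0, q1, q3}
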